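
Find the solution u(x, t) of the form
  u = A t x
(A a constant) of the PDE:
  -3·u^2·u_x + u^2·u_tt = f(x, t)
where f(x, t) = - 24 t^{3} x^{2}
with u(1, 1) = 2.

Answer: u(x, t) = 2 t x

Derivation:
Substitute the ansatz u = A t x into the left-hand side.
Derivatives of the ansatz:
  u_x = A t
  u_tt = 0
Term by term:
  -3·u^2·u_x = - 3 A^{3} t^{3} x^{2}
  u^2·u_tt = 0
So the left-hand side equals
  - 3 A^{3} t^{3} x^{2}
This must equal f(x, t) = - 24 t^{3} x^{2} identically.
Matching coefficients of the independent functions:
  [t^{3} x^{2}]:  - 3 A^{3} = -24
Solving: A = 2.
Check against the point condition:
  u(1, 1) = 2  ⟹  A = 2  ✓
Hence u(x, t) = 2 t x.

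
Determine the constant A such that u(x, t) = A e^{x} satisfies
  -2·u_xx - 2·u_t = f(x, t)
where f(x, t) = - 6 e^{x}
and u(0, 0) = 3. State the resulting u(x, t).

Substitute the ansatz u = A e^{x} into the left-hand side.
Derivatives of the ansatz:
  u_xx = A e^{x}
  u_t = 0
Term by term:
  -2·u_xx = - 2 A e^{x}
  -2·u_t = 0
So the left-hand side equals
  - 2 A e^{x}
This must equal f(x, t) = - 6 e^{x} identically.
Matching coefficients of the independent functions:
  [e^{x}]:  - 2 A = -6
Solving: A = 3.
Check against the point condition:
  u(0, 0) = 3  ⟹  A = 3  ✓
Hence u(x, t) = 3 e^{x}.

Answer: u(x, t) = 3 e^{x}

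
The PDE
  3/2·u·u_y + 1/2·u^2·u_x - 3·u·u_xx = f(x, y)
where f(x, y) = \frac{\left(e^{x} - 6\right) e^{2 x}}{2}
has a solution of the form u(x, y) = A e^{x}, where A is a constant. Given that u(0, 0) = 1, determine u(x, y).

Answer: u(x, y) = e^{x}

Derivation:
Substitute the ansatz u = A e^{x} into the left-hand side.
Derivatives of the ansatz:
  u_y = 0
  u_x = A e^{x}
  u_xx = A e^{x}
Term by term:
  3/2·u·u_y = 0
  1/2·u^2·u_x = \frac{A^{3} e^{3 x}}{2}
  -3·u·u_xx = - 3 A^{2} e^{2 x}
So the left-hand side equals
  \frac{A^{3} e^{3 x}}{2} - 3 A^{2} e^{2 x}
This must equal f(x, y) = \frac{\left(e^{x} - 6\right) e^{2 x}}{2} identically.
Matching coefficients of the independent functions:
  [e^{2 x}]:  - 3 A^{2} = -3
  [e^{3 x}]:  \frac{A^{3}}{2} = \frac{1}{2}
Solving: A = 1.
Check against the point condition:
  u(0, 0) = 1  ⟹  A = 1  ✓
Hence u(x, y) = e^{x}.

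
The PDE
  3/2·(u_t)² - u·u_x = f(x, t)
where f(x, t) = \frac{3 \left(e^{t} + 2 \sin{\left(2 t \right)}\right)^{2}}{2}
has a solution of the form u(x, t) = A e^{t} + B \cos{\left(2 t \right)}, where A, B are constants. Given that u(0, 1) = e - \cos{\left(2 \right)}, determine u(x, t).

Substitute the ansatz u = A e^{t} + B \cos{\left(2 t \right)} into the left-hand side.
Derivatives of the ansatz:
  u_t = A e^{t} - 2 B \sin{\left(2 t \right)}
  u_x = 0
Term by term:
  3/2·(u_t)² = \frac{3 A^{2} e^{2 t}}{2} - 6 A B e^{t} \sin{\left(2 t \right)} + 6 B^{2} \sin^{2}{\left(2 t \right)}
  -u·u_x = 0
So the left-hand side equals
  \frac{3 A^{2} e^{2 t}}{2} - 6 A B e^{t} \sin{\left(2 t \right)} + 6 B^{2} \sin^{2}{\left(2 t \right)}
This must equal f(x, t) identically; expanded, f = \frac{3 e^{2 t}}{2} + 6 e^{t} \sin{\left(2 t \right)} + 6 \sin^{2}{\left(2 t \right)}.
Matching coefficients of the independent functions:
  [e^{t} \sin{\left(2 t \right)}]:  - 6 A B = 6
  [e^{2 t}]:  \frac{3 A^{2}}{2} = \frac{3}{2}
  [\sin^{2}{\left(2 t \right)}]:  6 B^{2} = 6
These equations allow (A, B) = (-1, 1) or (1, -1).
Impose the point condition(s):
  u(0, 1) = e - \cos{\left(2 \right)}  ⟹  e A + B \cos{\left(2 \right)} = e - \cos{\left(2 \right)}
Only A = 1, B = -1 satisfies everything.
Hence u(x, t) = e^{t} - \cos{\left(2 t \right)}.

Answer: u(x, t) = e^{t} - \cos{\left(2 t \right)}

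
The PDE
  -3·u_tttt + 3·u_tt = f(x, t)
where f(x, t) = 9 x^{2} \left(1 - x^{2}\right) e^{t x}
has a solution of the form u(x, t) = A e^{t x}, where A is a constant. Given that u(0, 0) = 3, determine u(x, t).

Substitute the ansatz u = A e^{t x} into the left-hand side.
Derivatives of the ansatz:
  u_tttt = A x^{4} e^{t x}
  u_tt = A x^{2} e^{t x}
Term by term:
  -3·u_tttt = - 3 A x^{4} e^{t x}
  3·u_tt = 3 A x^{2} e^{t x}
So the left-hand side equals
  - 3 A x^{4} e^{t x} + 3 A x^{2} e^{t x}
This must equal f(x, t) identically; expanded, f = - 9 x^{4} e^{t x} + 9 x^{2} e^{t x}.
Matching coefficients of the independent functions:
  [x^{2} e^{t x}]:  3 A = 9
  [x^{4} e^{t x}]:  - 3 A = -9
Solving: A = 3.
Check against the point condition:
  u(0, 0) = 3  ⟹  A = 3  ✓
Hence u(x, t) = 3 e^{t x}.

Answer: u(x, t) = 3 e^{t x}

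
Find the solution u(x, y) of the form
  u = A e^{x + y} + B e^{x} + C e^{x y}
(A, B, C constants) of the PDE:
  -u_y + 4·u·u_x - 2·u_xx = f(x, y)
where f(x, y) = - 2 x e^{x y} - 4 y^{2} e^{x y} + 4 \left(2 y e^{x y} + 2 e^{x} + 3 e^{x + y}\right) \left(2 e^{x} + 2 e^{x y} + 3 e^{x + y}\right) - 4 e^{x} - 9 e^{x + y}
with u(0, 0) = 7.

Substitute the ansatz u = A e^{x + y} + B e^{x} + C e^{x y} into the left-hand side.
Derivatives of the ansatz:
  u_y = A e^{x} e^{y} + C x e^{x y}
  u_x = A e^{x} e^{y} + B e^{x} + C y e^{x y}
  u_xx = A e^{x} e^{y} + B e^{x} + C y^{2} e^{x y}
Term by term:
  -u_y = - A e^{x} e^{y} - C x e^{x y}
  4·u·u_x = 4 A^{2} e^{2 x} e^{2 y} + 8 A B e^{2 x} e^{y} + 4 A C y e^{x} e^{y} e^{x y} + 4 A C e^{x} e^{y} e^{x y} + 4 B^{2} e^{2 x} + 4 B C y e^{x} e^{x y} + 4 B C e^{x} e^{x y} + 4 C^{2} y e^{2 x y}
  -2·u_xx = - 2 A e^{x} e^{y} - 2 B e^{x} - 2 C y^{2} e^{x y}
So the left-hand side equals
  4 A^{2} e^{2 x} e^{2 y} + 8 A B e^{2 x} e^{y} + 4 A C y e^{x} e^{y} e^{x y} + 4 A C e^{x} e^{y} e^{x y} - 3 A e^{x} e^{y} + 4 B^{2} e^{2 x} + 4 B C y e^{x} e^{x y} + 4 B C e^{x} e^{x y} - 2 B e^{x} + 4 C^{2} y e^{2 x y} - C x e^{x y} - 2 C y^{2} e^{x y}
This must equal f(x, y) identically; expanded, f = - 2 x e^{x y} - 4 y^{2} e^{x y} + 24 y e^{x} e^{y} e^{x y} + 16 y e^{x} e^{x y} + 16 y e^{2 x y} + 36 e^{2 x} e^{2 y} + 48 e^{2 x} e^{y} + 16 e^{2 x} + 24 e^{x} e^{y} e^{x y} - 9 e^{x} e^{y} + 16 e^{x} e^{x y} - 4 e^{x}.
Matching coefficients of the independent functions:
  [x e^{x y}]:  - C = -2
  [y e^{2 x y}]:  4 C^{2} = 16
  [y^{2} e^{x y}]:  - 2 C = -4
  [e^{x} e^{y}]:  - 3 A = -9
  [e^{x} e^{x y}, y e^{x} e^{x y}]:  4 B C = 16
  [e^{2 x} e^{y}]:  8 A B = 48
  [e^{2 x} e^{2 y}]:  4 A^{2} = 36
  [e^{x} e^{y} e^{x y}, y e^{x} e^{y} e^{x y}]:  4 A C = 24
  [e^{x}]:  - 2 B = -4
  [e^{2 x}]:  4 B^{2} = 16
Solving: A = 3, B = 2, C = 2.
Check against the point condition:
  u(0, 0) = 7  ⟹  A + B + C = 7  ✓
Hence u(x, y) = 2 e^{x} + 2 e^{x y} + 3 e^{x + y}.

Answer: u(x, y) = 2 e^{x} + 2 e^{x y} + 3 e^{x + y}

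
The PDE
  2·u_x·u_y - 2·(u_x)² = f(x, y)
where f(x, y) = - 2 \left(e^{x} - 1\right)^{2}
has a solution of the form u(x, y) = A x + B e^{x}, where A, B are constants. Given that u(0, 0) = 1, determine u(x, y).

Substitute the ansatz u = A x + B e^{x} into the left-hand side.
Derivatives of the ansatz:
  u_x = A + B e^{x}
  u_y = 0
Term by term:
  2·u_x·u_y = 0
  -2·(u_x)² = - 2 A^{2} - 4 A B e^{x} - 2 B^{2} e^{2 x}
So the left-hand side equals
  - 2 A^{2} - 4 A B e^{x} - 2 B^{2} e^{2 x}
This must equal f(x, y) identically; expanded, f = - 2 e^{2 x} + 4 e^{x} - 2.
Matching coefficients of the independent functions:
  [constant term]:  - 2 A^{2} = -2
  [e^{x}]:  - 4 A B = 4
  [e^{2 x}]:  - 2 B^{2} = -2
These equations allow (A, B) = (-1, 1) or (1, -1).
Impose the point condition(s):
  u(0, 0) = 1  ⟹  B = 1
Only A = -1, B = 1 satisfies everything.
Hence u(x, y) = - x + e^{x}.

Answer: u(x, y) = - x + e^{x}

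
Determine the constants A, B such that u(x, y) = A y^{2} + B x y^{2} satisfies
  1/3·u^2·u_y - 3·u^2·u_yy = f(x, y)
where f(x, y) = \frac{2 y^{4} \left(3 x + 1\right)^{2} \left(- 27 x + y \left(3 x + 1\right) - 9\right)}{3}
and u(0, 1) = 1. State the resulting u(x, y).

Substitute the ansatz u = A y^{2} + B x y^{2} into the left-hand side.
Derivatives of the ansatz:
  u_y = 2 A y + 2 B x y
  u_yy = 2 A + 2 B x
Term by term:
  1/3·u^2·u_y = \frac{2 A^{3} y^{5}}{3} + 2 A^{2} B x y^{5} + 2 A B^{2} x^{2} y^{5} + \frac{2 B^{3} x^{3} y^{5}}{3}
  -3·u^2·u_yy = - 6 A^{3} y^{4} - 18 A^{2} B x y^{4} - 18 A B^{2} x^{2} y^{4} - 6 B^{3} x^{3} y^{4}
So the left-hand side equals
  \frac{2 A^{3} y^{5}}{3} - 6 A^{3} y^{4} + 2 A^{2} B x y^{5} - 18 A^{2} B x y^{4} + 2 A B^{2} x^{2} y^{5} - 18 A B^{2} x^{2} y^{4} + \frac{2 B^{3} x^{3} y^{5}}{3} - 6 B^{3} x^{3} y^{4}
This must equal f(x, y) identically; expanded, f = 18 x^{3} y^{5} - 162 x^{3} y^{4} + 18 x^{2} y^{5} - 162 x^{2} y^{4} + 6 x y^{5} - 54 x y^{4} + \frac{2 y^{5}}{3} - 6 y^{4}.
Matching coefficients of the independent functions:
  [y^{4}]:  - 6 A^{3} = -6
  [y^{5}]:  \frac{2 A^{3}}{3} = \frac{2}{3}
  [x y^{4}]:  - 18 A^{2} B = -54
  [x y^{5}]:  2 A^{2} B = 6
  [x^{2} y^{4}]:  - 18 A B^{2} = -162
  [x^{2} y^{5}]:  2 A B^{2} = 18
  [x^{3} y^{4}]:  - 6 B^{3} = -162
  [x^{3} y^{5}]:  \frac{2 B^{3}}{3} = 18
Solving: A = 1, B = 3.
Check against the point condition:
  u(0, 1) = 1  ⟹  A = 1  ✓
Hence u(x, y) = 3 x y^{2} + y^{2}.

Answer: u(x, y) = 3 x y^{2} + y^{2}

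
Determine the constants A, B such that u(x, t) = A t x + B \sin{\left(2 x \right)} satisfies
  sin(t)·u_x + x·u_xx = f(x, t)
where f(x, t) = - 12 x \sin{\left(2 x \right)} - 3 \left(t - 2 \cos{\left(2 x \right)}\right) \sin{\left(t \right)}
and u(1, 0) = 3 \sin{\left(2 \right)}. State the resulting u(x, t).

Substitute the ansatz u = A t x + B \sin{\left(2 x \right)} into the left-hand side.
Derivatives of the ansatz:
  u_x = A t + 2 B \cos{\left(2 x \right)}
  u_xx = - 4 B \sin{\left(2 x \right)}
Term by term:
  sin(t)·u_x = A t \sin{\left(t \right)} + 2 B \sin{\left(t \right)} \cos{\left(2 x \right)}
  x·u_xx = - 4 B x \sin{\left(2 x \right)}
So the left-hand side equals
  A t \sin{\left(t \right)} - 4 B x \sin{\left(2 x \right)} + 2 B \sin{\left(t \right)} \cos{\left(2 x \right)}
This must equal f(x, t) identically; expanded, f = - 3 t \sin{\left(t \right)} - 12 x \sin{\left(2 x \right)} + 6 \sin{\left(t \right)} \cos{\left(2 x \right)}.
Matching coefficients of the independent functions:
  [t \sin{\left(t \right)}]:  A = -3
  [x \sin{\left(2 x \right)}]:  - 4 B = -12
  [\sin{\left(t \right)} \cos{\left(2 x \right)}]:  2 B = 6
Solving: A = -3, B = 3.
Check against the point condition:
  u(1, 0) = 3 \sin{\left(2 \right)}  ⟹  B \sin{\left(2 \right)} = 3 \sin{\left(2 \right)}  ✓
Hence u(x, t) = - 3 t x + 3 \sin{\left(2 x \right)}.

Answer: u(x, t) = - 3 t x + 3 \sin{\left(2 x \right)}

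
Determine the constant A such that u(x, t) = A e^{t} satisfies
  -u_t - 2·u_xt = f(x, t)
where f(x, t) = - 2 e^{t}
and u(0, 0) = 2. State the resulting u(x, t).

Substitute the ansatz u = A e^{t} into the left-hand side.
Derivatives of the ansatz:
  u_t = A e^{t}
  u_xt = 0
Term by term:
  -u_t = - A e^{t}
  -2·u_xt = 0
So the left-hand side equals
  - A e^{t}
This must equal f(x, t) = - 2 e^{t} identically.
Matching coefficients of the independent functions:
  [e^{t}]:  - A = -2
Solving: A = 2.
Check against the point condition:
  u(0, 0) = 2  ⟹  A = 2  ✓
Hence u(x, t) = 2 e^{t}.

Answer: u(x, t) = 2 e^{t}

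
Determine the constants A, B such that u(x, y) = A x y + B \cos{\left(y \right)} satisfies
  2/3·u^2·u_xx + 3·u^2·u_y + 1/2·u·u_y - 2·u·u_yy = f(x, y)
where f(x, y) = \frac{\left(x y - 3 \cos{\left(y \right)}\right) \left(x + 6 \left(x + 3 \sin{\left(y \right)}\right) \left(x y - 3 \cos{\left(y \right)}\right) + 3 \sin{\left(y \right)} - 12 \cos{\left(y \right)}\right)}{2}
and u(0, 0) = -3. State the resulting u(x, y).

Answer: u(x, y) = x y - 3 \cos{\left(y \right)}

Derivation:
Substitute the ansatz u = A x y + B \cos{\left(y \right)} into the left-hand side.
Derivatives of the ansatz:
  u_xx = 0
  u_y = A x - B \sin{\left(y \right)}
  u_yy = - B \cos{\left(y \right)}
Term by term:
  2/3·u^2·u_xx = 0
  3·u^2·u_y = 3 A^{3} x^{3} y^{2} - 3 A^{2} B x^{2} y^{2} \sin{\left(y \right)} + 6 A^{2} B x^{2} y \cos{\left(y \right)} - 6 A B^{2} x y \sin{\left(y \right)} \cos{\left(y \right)} + 3 A B^{2} x \cos^{2}{\left(y \right)} - 3 B^{3} \sin{\left(y \right)} \cos^{2}{\left(y \right)}
  1/2·u·u_y = \frac{A^{2} x^{2} y}{2} - \frac{A B x y \sin{\left(y \right)}}{2} + \frac{A B x \cos{\left(y \right)}}{2} - \frac{B^{2} \sin{\left(y \right)} \cos{\left(y \right)}}{2}
  -2·u·u_yy = 2 A B x y \cos{\left(y \right)} + 2 B^{2} \cos^{2}{\left(y \right)}
So the left-hand side equals
  3 A^{3} x^{3} y^{2} - 3 A^{2} B x^{2} y^{2} \sin{\left(y \right)} + 6 A^{2} B x^{2} y \cos{\left(y \right)} + \frac{A^{2} x^{2} y}{2} - 6 A B^{2} x y \sin{\left(y \right)} \cos{\left(y \right)} + 3 A B^{2} x \cos^{2}{\left(y \right)} - \frac{A B x y \sin{\left(y \right)}}{2} + 2 A B x y \cos{\left(y \right)} + \frac{A B x \cos{\left(y \right)}}{2} - 3 B^{3} \sin{\left(y \right)} \cos^{2}{\left(y \right)} - \frac{B^{2} \sin{\left(y \right)} \cos{\left(y \right)}}{2} + 2 B^{2} \cos^{2}{\left(y \right)}
This must equal f(x, y) identically; expanded, f = 3 x^{3} y^{2} + 9 x^{2} y^{2} \sin{\left(y \right)} - 18 x^{2} y \cos{\left(y \right)} + \frac{x^{2} y}{2} - 54 x y \sin{\left(y \right)} \cos{\left(y \right)} + \frac{3 x y \sin{\left(y \right)}}{2} - 6 x y \cos{\left(y \right)} + 27 x \cos^{2}{\left(y \right)} - \frac{3 x \cos{\left(y \right)}}{2} + 81 \sin{\left(y \right)} \cos^{2}{\left(y \right)} - \frac{9 \sin{\left(y \right)} \cos{\left(y \right)}}{2} + 18 \cos^{2}{\left(y \right)}.
Matching coefficients of the independent functions:
  [x \cos{\left(y \right)}]:  \frac{A B}{2} = - \frac{3}{2}
  [x \cos^{2}{\left(y \right)}]:  3 A B^{2} = 27
  [x^{2} y]:  \frac{A^{2}}{2} = \frac{1}{2}
  [x^{3} y^{2}]:  3 A^{3} = 3
  [\sin{\left(y \right)} \cos{\left(y \right)}]:  - \frac{B^{2}}{2} = - \frac{9}{2}
  [\sin{\left(y \right)} \cos^{2}{\left(y \right)}]:  - 3 B^{3} = 81
  [x y \sin{\left(y \right)}]:  - \frac{A B}{2} = \frac{3}{2}
  [x y \cos{\left(y \right)}]:  2 A B = -6
  [x^{2} y \cos{\left(y \right)}]:  6 A^{2} B = -18
  [x^{2} y^{2} \sin{\left(y \right)}]:  - 3 A^{2} B = 9
  [x y \sin{\left(y \right)} \cos{\left(y \right)}]:  - 6 A B^{2} = -54
  [\cos^{2}{\left(y \right)}]:  2 B^{2} = 18
Solving: A = 1, B = -3.
Check against the point condition:
  u(0, 0) = -3  ⟹  B = -3  ✓
Hence u(x, y) = x y - 3 \cos{\left(y \right)}.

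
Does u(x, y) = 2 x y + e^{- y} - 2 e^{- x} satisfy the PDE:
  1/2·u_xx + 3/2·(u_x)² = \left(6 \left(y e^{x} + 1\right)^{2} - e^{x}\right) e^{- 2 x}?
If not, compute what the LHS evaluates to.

Answer: Yes

Derivation:
Evaluate each term of the left-hand side for u = 2 x y + e^{- y} - 2 e^{- x}.
Derivatives:
  u_xx = - 2 e^{- x}
  u_x = 2 y + 2 e^{- x}
Terms:
  1/2·u_xx = - e^{- x}
  3/2·(u_x)² = 6 \left(y e^{x} + 1\right)^{2} e^{- 2 x}
Sum: LHS = \left(6 \left(y e^{x} + 1\right)^{2} - e^{x}\right) e^{- 2 x}
This is exactly the given right-hand side, so u is a solution.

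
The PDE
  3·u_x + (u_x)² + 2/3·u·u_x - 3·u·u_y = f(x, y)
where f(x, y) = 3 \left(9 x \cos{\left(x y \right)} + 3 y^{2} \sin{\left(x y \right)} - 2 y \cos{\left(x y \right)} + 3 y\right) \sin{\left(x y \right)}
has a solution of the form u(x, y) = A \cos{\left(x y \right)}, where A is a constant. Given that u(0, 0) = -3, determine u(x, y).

Substitute the ansatz u = A \cos{\left(x y \right)} into the left-hand side.
Derivatives of the ansatz:
  u_x = - A y \sin{\left(x y \right)}
  u_y = - A x \sin{\left(x y \right)}
Term by term:
  3·u_x = - 3 A y \sin{\left(x y \right)}
  (u_x)² = A^{2} y^{2} \sin^{2}{\left(x y \right)}
  2/3·u·u_x = - \frac{2 A^{2} y \sin{\left(x y \right)} \cos{\left(x y \right)}}{3}
  -3·u·u_y = 3 A^{2} x \sin{\left(x y \right)} \cos{\left(x y \right)}
So the left-hand side equals
  3 A^{2} x \sin{\left(x y \right)} \cos{\left(x y \right)} + A^{2} y^{2} \sin^{2}{\left(x y \right)} - \frac{2 A^{2} y \sin{\left(x y \right)} \cos{\left(x y \right)}}{3} - 3 A y \sin{\left(x y \right)}
This must equal f(x, y) identically; expanded, f = 27 x \sin{\left(x y \right)} \cos{\left(x y \right)} + 9 y^{2} \sin^{2}{\left(x y \right)} - 6 y \sin{\left(x y \right)} \cos{\left(x y \right)} + 9 y \sin{\left(x y \right)}.
Matching coefficients of the independent functions:
  [y \sin{\left(x y \right)}]:  - 3 A = 9
  [y^{2} \sin^{2}{\left(x y \right)}]:  A^{2} = 9
  [x \sin{\left(x y \right)} \cos{\left(x y \right)}]:  3 A^{2} = 27
  [y \sin{\left(x y \right)} \cos{\left(x y \right)}]:  - \frac{2 A^{2}}{3} = -6
Solving: A = -3.
Check against the point condition:
  u(0, 0) = -3  ⟹  A = -3  ✓
Hence u(x, y) = - 3 \cos{\left(x y \right)}.

Answer: u(x, y) = - 3 \cos{\left(x y \right)}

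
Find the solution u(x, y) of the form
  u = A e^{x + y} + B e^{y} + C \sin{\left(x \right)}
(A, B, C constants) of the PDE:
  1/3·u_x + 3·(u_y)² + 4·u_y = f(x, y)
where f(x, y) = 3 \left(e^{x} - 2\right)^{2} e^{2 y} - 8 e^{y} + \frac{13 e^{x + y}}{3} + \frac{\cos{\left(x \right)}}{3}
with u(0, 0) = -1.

Substitute the ansatz u = A e^{x + y} + B e^{y} + C \sin{\left(x \right)} into the left-hand side.
Derivatives of the ansatz:
  u_x = A e^{x} e^{y} + C \cos{\left(x \right)}
  u_y = A e^{x} e^{y} + B e^{y}
Term by term:
  1/3·u_x = \frac{A e^{x} e^{y}}{3} + \frac{C \cos{\left(x \right)}}{3}
  3·(u_y)² = 3 A^{2} e^{2 x} e^{2 y} + 6 A B e^{x} e^{2 y} + 3 B^{2} e^{2 y}
  4·u_y = 4 A e^{x} e^{y} + 4 B e^{y}
So the left-hand side equals
  3 A^{2} e^{2 x} e^{2 y} + 6 A B e^{x} e^{2 y} + \frac{13 A e^{x} e^{y}}{3} + 3 B^{2} e^{2 y} + 4 B e^{y} + \frac{C \cos{\left(x \right)}}{3}
This must equal f(x, y) identically; expanded, f = 3 e^{2 x} e^{2 y} - 12 e^{x} e^{2 y} + \frac{13 e^{x} e^{y}}{3} + 12 e^{2 y} - 8 e^{y} + \frac{\cos{\left(x \right)}}{3}.
Matching coefficients of the independent functions:
  [e^{x} e^{y}]:  \frac{13 A}{3} = \frac{13}{3}
  [e^{x} e^{2 y}]:  6 A B = -12
  [e^{2 x} e^{2 y}]:  3 A^{2} = 3
  [e^{y}]:  4 B = -8
  [e^{2 y}]:  3 B^{2} = 12
  [\cos{\left(x \right)}]:  \frac{C}{3} = \frac{1}{3}
Solving: A = 1, B = -2, C = 1.
Check against the point condition:
  u(0, 0) = -1  ⟹  A + B = -1  ✓
Hence u(x, y) = - 2 e^{y} + e^{x + y} + \sin{\left(x \right)}.

Answer: u(x, y) = - 2 e^{y} + e^{x + y} + \sin{\left(x \right)}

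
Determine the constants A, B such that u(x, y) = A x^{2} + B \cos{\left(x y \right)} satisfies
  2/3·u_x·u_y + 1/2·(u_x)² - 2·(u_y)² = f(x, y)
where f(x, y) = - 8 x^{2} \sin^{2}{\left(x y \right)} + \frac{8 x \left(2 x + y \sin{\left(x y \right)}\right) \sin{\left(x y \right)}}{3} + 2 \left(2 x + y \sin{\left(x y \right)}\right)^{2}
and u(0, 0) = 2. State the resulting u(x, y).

Substitute the ansatz u = A x^{2} + B \cos{\left(x y \right)} into the left-hand side.
Derivatives of the ansatz:
  u_x = 2 A x - B y \sin{\left(x y \right)}
  u_y = - B x \sin{\left(x y \right)}
Term by term:
  2/3·u_x·u_y = - \frac{4 A B x^{2} \sin{\left(x y \right)}}{3} + \frac{2 B^{2} x y \sin^{2}{\left(x y \right)}}{3}
  1/2·(u_x)² = 2 A^{2} x^{2} - 2 A B x y \sin{\left(x y \right)} + \frac{B^{2} y^{2} \sin^{2}{\left(x y \right)}}{2}
  -2·(u_y)² = - 2 B^{2} x^{2} \sin^{2}{\left(x y \right)}
So the left-hand side equals
  2 A^{2} x^{2} - \frac{4 A B x^{2} \sin{\left(x y \right)}}{3} - 2 A B x y \sin{\left(x y \right)} - 2 B^{2} x^{2} \sin^{2}{\left(x y \right)} + \frac{2 B^{2} x y \sin^{2}{\left(x y \right)}}{3} + \frac{B^{2} y^{2} \sin^{2}{\left(x y \right)}}{2}
This must equal f(x, y) identically; expanded, f = - 8 x^{2} \sin^{2}{\left(x y \right)} + \frac{16 x^{2} \sin{\left(x y \right)}}{3} + 8 x^{2} + \frac{8 x y \sin^{2}{\left(x y \right)}}{3} + 8 x y \sin{\left(x y \right)} + 2 y^{2} \sin^{2}{\left(x y \right)}.
Matching coefficients of the independent functions:
  [x^{2}]:  2 A^{2} = 8
  [x^{2} \sin{\left(x y \right)}]:  - \frac{4 A B}{3} = \frac{16}{3}
  [x^{2} \sin^{2}{\left(x y \right)}]:  - 2 B^{2} = -8
  [y^{2} \sin^{2}{\left(x y \right)}]:  \frac{B^{2}}{2} = 2
  [x y \sin{\left(x y \right)}]:  - 2 A B = 8
  [x y \sin^{2}{\left(x y \right)}]:  \frac{2 B^{2}}{3} = \frac{8}{3}
These equations allow (A, B) = (-2, 2) or (2, -2).
Impose the point condition(s):
  u(0, 0) = 2  ⟹  B = 2
Only A = -2, B = 2 satisfies everything.
Hence u(x, y) = - 2 x^{2} + 2 \cos{\left(x y \right)}.

Answer: u(x, y) = - 2 x^{2} + 2 \cos{\left(x y \right)}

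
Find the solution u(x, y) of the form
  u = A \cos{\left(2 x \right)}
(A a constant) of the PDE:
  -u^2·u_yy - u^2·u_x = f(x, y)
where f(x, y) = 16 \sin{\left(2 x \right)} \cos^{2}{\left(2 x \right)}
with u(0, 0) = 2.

Substitute the ansatz u = A \cos{\left(2 x \right)} into the left-hand side.
Derivatives of the ansatz:
  u_yy = 0
  u_x = - 2 A \sin{\left(2 x \right)}
Term by term:
  -u^2·u_yy = 0
  -u^2·u_x = 2 A^{3} \sin{\left(2 x \right)} \cos^{2}{\left(2 x \right)}
So the left-hand side equals
  2 A^{3} \sin{\left(2 x \right)} \cos^{2}{\left(2 x \right)}
This must equal f(x, y) = 16 \sin{\left(2 x \right)} \cos^{2}{\left(2 x \right)} identically.
Matching coefficients of the independent functions:
  [\sin{\left(2 x \right)} \cos^{2}{\left(2 x \right)}]:  2 A^{3} = 16
Solving: A = 2.
Check against the point condition:
  u(0, 0) = 2  ⟹  A = 2  ✓
Hence u(x, y) = 2 \cos{\left(2 x \right)}.

Answer: u(x, y) = 2 \cos{\left(2 x \right)}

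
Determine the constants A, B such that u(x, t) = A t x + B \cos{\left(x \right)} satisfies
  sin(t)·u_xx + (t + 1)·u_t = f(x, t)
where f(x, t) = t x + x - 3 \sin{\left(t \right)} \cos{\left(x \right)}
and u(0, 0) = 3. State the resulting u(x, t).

Substitute the ansatz u = A t x + B \cos{\left(x \right)} into the left-hand side.
Derivatives of the ansatz:
  u_xx = - B \cos{\left(x \right)}
  u_t = A x
Term by term:
  sin(t)·u_xx = - B \sin{\left(t \right)} \cos{\left(x \right)}
  (t + 1)·u_t = A t x + A x
So the left-hand side equals
  A t x + A x - B \sin{\left(t \right)} \cos{\left(x \right)}
This must equal f(x, t) = t x + x - 3 \sin{\left(t \right)} \cos{\left(x \right)} identically.
Matching coefficients of the independent functions:
  [x, t x]:  A = 1
  [\sin{\left(t \right)} \cos{\left(x \right)}]:  - B = -3
Solving: A = 1, B = 3.
Check against the point condition:
  u(0, 0) = 3  ⟹  B = 3  ✓
Hence u(x, t) = t x + 3 \cos{\left(x \right)}.

Answer: u(x, t) = t x + 3 \cos{\left(x \right)}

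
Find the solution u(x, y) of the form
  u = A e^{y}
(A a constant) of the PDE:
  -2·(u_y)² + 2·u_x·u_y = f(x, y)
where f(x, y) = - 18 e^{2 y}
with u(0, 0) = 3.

Substitute the ansatz u = A e^{y} into the left-hand side.
Derivatives of the ansatz:
  u_y = A e^{y}
  u_x = 0
Term by term:
  -2·(u_y)² = - 2 A^{2} e^{2 y}
  2·u_x·u_y = 0
So the left-hand side equals
  - 2 A^{2} e^{2 y}
This must equal f(x, y) = - 18 e^{2 y} identically.
Matching coefficients of the independent functions:
  [e^{2 y}]:  - 2 A^{2} = -18
These equations allow (A) = (-3) or (3).
Impose the point condition(s):
  u(0, 0) = 3  ⟹  A = 3
Only A = 3 satisfies everything.
Hence u(x, y) = 3 e^{y}.

Answer: u(x, y) = 3 e^{y}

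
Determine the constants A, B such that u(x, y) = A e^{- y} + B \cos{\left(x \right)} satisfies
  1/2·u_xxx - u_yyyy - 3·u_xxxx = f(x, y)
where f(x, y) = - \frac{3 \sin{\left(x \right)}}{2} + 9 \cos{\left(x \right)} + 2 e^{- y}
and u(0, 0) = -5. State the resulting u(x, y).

Substitute the ansatz u = A e^{- y} + B \cos{\left(x \right)} into the left-hand side.
Derivatives of the ansatz:
  u_xxx = B \sin{\left(x \right)}
  u_yyyy = A e^{- y}
  u_xxxx = B \cos{\left(x \right)}
Term by term:
  1/2·u_xxx = \frac{B \sin{\left(x \right)}}{2}
  -u_yyyy = - A e^{- y}
  -3·u_xxxx = - 3 B \cos{\left(x \right)}
So the left-hand side equals
  - A e^{- y} + \frac{B \sin{\left(x \right)}}{2} - 3 B \cos{\left(x \right)}
This must equal f(x, y) = - \frac{3 \sin{\left(x \right)}}{2} + 9 \cos{\left(x \right)} + 2 e^{- y} identically.
Matching coefficients of the independent functions:
  [e^{- y}]:  - A = 2
  [\sin{\left(x \right)}]:  \frac{B}{2} = - \frac{3}{2}
  [\cos{\left(x \right)}]:  - 3 B = 9
Solving: A = -2, B = -3.
Check against the point condition:
  u(0, 0) = -5  ⟹  A + B = -5  ✓
Hence u(x, y) = - 3 \cos{\left(x \right)} - 2 e^{- y}.

Answer: u(x, y) = - 3 \cos{\left(x \right)} - 2 e^{- y}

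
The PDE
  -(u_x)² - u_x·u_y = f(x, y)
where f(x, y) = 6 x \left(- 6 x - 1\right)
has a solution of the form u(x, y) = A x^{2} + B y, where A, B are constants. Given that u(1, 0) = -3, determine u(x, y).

Substitute the ansatz u = A x^{2} + B y into the left-hand side.
Derivatives of the ansatz:
  u_x = 2 A x
  u_y = B
Term by term:
  -(u_x)² = - 4 A^{2} x^{2}
  -u_x·u_y = - 2 A B x
So the left-hand side equals
  - 4 A^{2} x^{2} - 2 A B x
This must equal f(x, y) = 6 x \left(- 6 x - 1\right) identically.
Matching coefficients of the independent functions:
  [x]:  - 2 A B = -6
  [x^{2}]:  - 4 A^{2} = -36
These equations allow (A, B) = (-3, -1) or (3, 1).
Impose the point condition(s):
  u(1, 0) = -3  ⟹  A = -3
Only A = -3, B = -1 satisfies everything.
Hence u(x, y) = - 3 x^{2} - y.

Answer: u(x, y) = - 3 x^{2} - y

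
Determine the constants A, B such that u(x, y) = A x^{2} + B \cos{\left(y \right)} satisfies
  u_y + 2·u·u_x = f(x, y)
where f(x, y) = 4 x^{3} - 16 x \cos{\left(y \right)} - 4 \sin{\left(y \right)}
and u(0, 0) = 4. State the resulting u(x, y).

Substitute the ansatz u = A x^{2} + B \cos{\left(y \right)} into the left-hand side.
Derivatives of the ansatz:
  u_y = - B \sin{\left(y \right)}
  u_x = 2 A x
Term by term:
  u_y = - B \sin{\left(y \right)}
  2·u·u_x = 4 A^{2} x^{3} + 4 A B x \cos{\left(y \right)}
So the left-hand side equals
  4 A^{2} x^{3} + 4 A B x \cos{\left(y \right)} - B \sin{\left(y \right)}
This must equal f(x, y) = 4 x^{3} - 16 x \cos{\left(y \right)} - 4 \sin{\left(y \right)} identically.
Matching coefficients of the independent functions:
  [x^{3}]:  4 A^{2} = 4
  [x \cos{\left(y \right)}]:  4 A B = -16
  [\sin{\left(y \right)}]:  - B = -4
Solving: A = -1, B = 4.
Check against the point condition:
  u(0, 0) = 4  ⟹  B = 4  ✓
Hence u(x, y) = - x^{2} + 4 \cos{\left(y \right)}.

Answer: u(x, y) = - x^{2} + 4 \cos{\left(y \right)}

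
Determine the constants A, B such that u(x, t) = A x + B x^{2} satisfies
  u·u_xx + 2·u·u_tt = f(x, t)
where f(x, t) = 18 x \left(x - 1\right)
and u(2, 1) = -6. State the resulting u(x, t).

Substitute the ansatz u = A x + B x^{2} into the left-hand side.
Derivatives of the ansatz:
  u_xx = 2 B
  u_tt = 0
Term by term:
  u·u_xx = 2 A B x + 2 B^{2} x^{2}
  2·u·u_tt = 0
So the left-hand side equals
  2 A B x + 2 B^{2} x^{2}
This must equal f(x, t) identically; expanded, f = 18 x^{2} - 18 x.
Matching coefficients of the independent functions:
  [x]:  2 A B = -18
  [x^{2}]:  2 B^{2} = 18
These equations allow (A, B) = (-3, 3) or (3, -3).
Impose the point condition(s):
  u(2, 1) = -6  ⟹  2 A + 4 B = -6
Only A = 3, B = -3 satisfies everything.
Hence u(x, t) = - 3 x^{2} + 3 x.

Answer: u(x, t) = - 3 x^{2} + 3 x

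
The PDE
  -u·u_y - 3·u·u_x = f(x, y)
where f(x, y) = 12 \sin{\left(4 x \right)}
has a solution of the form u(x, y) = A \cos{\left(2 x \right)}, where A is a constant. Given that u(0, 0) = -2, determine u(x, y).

Substitute the ansatz u = A \cos{\left(2 x \right)} into the left-hand side.
Derivatives of the ansatz:
  u_y = 0
  u_x = - 2 A \sin{\left(2 x \right)}
Term by term:
  -u·u_y = 0
  -3·u·u_x = 6 A^{2} \sin{\left(2 x \right)} \cos{\left(2 x \right)}
So the left-hand side equals
  6 A^{2} \sin{\left(2 x \right)} \cos{\left(2 x \right)}
This must equal f(x, y) identically; expanded, f = 24 \sin{\left(2 x \right)} \cos{\left(2 x \right)}.
Matching coefficients of the independent functions:
  [\sin{\left(2 x \right)} \cos{\left(2 x \right)}]:  6 A^{2} = 24
These equations allow (A) = (-2) or (2).
Impose the point condition(s):
  u(0, 0) = -2  ⟹  A = -2
Only A = -2 satisfies everything.
Hence u(x, y) = - 2 \cos{\left(2 x \right)}.

Answer: u(x, y) = - 2 \cos{\left(2 x \right)}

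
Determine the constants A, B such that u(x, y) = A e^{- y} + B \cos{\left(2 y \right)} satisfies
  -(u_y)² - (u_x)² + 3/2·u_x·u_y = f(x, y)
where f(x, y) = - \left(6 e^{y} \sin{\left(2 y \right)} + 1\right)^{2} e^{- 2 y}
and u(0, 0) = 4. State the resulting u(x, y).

Substitute the ansatz u = A e^{- y} + B \cos{\left(2 y \right)} into the left-hand side.
Derivatives of the ansatz:
  u_y = - A e^{- y} - 2 B \sin{\left(2 y \right)}
  u_x = 0
Term by term:
  -(u_y)² = - A^{2} e^{- 2 y} - 4 A B e^{- y} \sin{\left(2 y \right)} - 4 B^{2} \sin^{2}{\left(2 y \right)}
  -(u_x)² = 0
  3/2·u_x·u_y = 0
So the left-hand side equals
  - A^{2} e^{- 2 y} - 4 A B e^{- y} \sin{\left(2 y \right)} - 4 B^{2} \sin^{2}{\left(2 y \right)}
This must equal f(x, y) identically; expanded, f = - 36 \sin^{2}{\left(2 y \right)} - 12 e^{- y} \sin{\left(2 y \right)} - e^{- 2 y}.
Matching coefficients of the independent functions:
  [e^{- y} \sin{\left(2 y \right)}]:  - 4 A B = -12
  [e^{- 2 y}]:  - A^{2} = -1
  [\sin^{2}{\left(2 y \right)}]:  - 4 B^{2} = -36
These equations allow (A, B) = (-1, -3) or (1, 3).
Impose the point condition(s):
  u(0, 0) = 4  ⟹  A + B = 4
Only A = 1, B = 3 satisfies everything.
Hence u(x, y) = 3 \cos{\left(2 y \right)} + e^{- y}.

Answer: u(x, y) = 3 \cos{\left(2 y \right)} + e^{- y}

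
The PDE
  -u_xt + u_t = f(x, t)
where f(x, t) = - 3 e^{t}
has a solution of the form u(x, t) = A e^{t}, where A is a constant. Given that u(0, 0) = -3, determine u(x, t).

Substitute the ansatz u = A e^{t} into the left-hand side.
Derivatives of the ansatz:
  u_xt = 0
  u_t = A e^{t}
Term by term:
  -u_xt = 0
  u_t = A e^{t}
So the left-hand side equals
  A e^{t}
This must equal f(x, t) = - 3 e^{t} identically.
Matching coefficients of the independent functions:
  [e^{t}]:  A = -3
Solving: A = -3.
Check against the point condition:
  u(0, 0) = -3  ⟹  A = -3  ✓
Hence u(x, t) = - 3 e^{t}.

Answer: u(x, t) = - 3 e^{t}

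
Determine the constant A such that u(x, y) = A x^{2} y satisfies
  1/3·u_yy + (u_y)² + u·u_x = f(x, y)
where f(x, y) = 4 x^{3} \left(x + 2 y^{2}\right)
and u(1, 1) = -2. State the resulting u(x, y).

Substitute the ansatz u = A x^{2} y into the left-hand side.
Derivatives of the ansatz:
  u_yy = 0
  u_y = A x^{2}
  u_x = 2 A x y
Term by term:
  1/3·u_yy = 0
  (u_y)² = A^{2} x^{4}
  u·u_x = 2 A^{2} x^{3} y^{2}
So the left-hand side equals
  A^{2} x^{4} + 2 A^{2} x^{3} y^{2}
This must equal f(x, y) identically; expanded, f = 4 x^{4} + 8 x^{3} y^{2}.
Matching coefficients of the independent functions:
  [x^{4}]:  A^{2} = 4
  [x^{3} y^{2}]:  2 A^{2} = 8
These equations allow (A) = (-2) or (2).
Impose the point condition(s):
  u(1, 1) = -2  ⟹  A = -2
Only A = -2 satisfies everything.
Hence u(x, y) = - 2 x^{2} y.

Answer: u(x, y) = - 2 x^{2} y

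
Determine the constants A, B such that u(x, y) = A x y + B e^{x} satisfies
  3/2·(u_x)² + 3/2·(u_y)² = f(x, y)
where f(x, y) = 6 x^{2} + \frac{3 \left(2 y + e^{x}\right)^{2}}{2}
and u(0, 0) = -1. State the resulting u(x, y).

Substitute the ansatz u = A x y + B e^{x} into the left-hand side.
Derivatives of the ansatz:
  u_x = A y + B e^{x}
  u_y = A x
Term by term:
  3/2·(u_x)² = \frac{3 A^{2} y^{2}}{2} + 3 A B y e^{x} + \frac{3 B^{2} e^{2 x}}{2}
  3/2·(u_y)² = \frac{3 A^{2} x^{2}}{2}
So the left-hand side equals
  \frac{3 A^{2} x^{2}}{2} + \frac{3 A^{2} y^{2}}{2} + 3 A B y e^{x} + \frac{3 B^{2} e^{2 x}}{2}
This must equal f(x, y) identically; expanded, f = 6 x^{2} + 6 y^{2} + 6 y e^{x} + \frac{3 e^{2 x}}{2}.
Matching coefficients of the independent functions:
  [x^{2}, y^{2}]:  \frac{3 A^{2}}{2} = 6
  [y e^{x}]:  3 A B = 6
  [e^{2 x}]:  \frac{3 B^{2}}{2} = \frac{3}{2}
These equations allow (A, B) = (-2, -1) or (2, 1).
Impose the point condition(s):
  u(0, 0) = -1  ⟹  B = -1
Only A = -2, B = -1 satisfies everything.
Hence u(x, y) = - 2 x y - e^{x}.

Answer: u(x, y) = - 2 x y - e^{x}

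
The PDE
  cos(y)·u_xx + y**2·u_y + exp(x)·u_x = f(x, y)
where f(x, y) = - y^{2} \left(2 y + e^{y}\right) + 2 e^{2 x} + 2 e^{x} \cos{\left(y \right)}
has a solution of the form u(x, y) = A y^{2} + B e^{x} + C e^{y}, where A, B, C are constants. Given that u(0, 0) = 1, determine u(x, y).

Substitute the ansatz u = A y^{2} + B e^{x} + C e^{y} into the left-hand side.
Derivatives of the ansatz:
  u_xx = B e^{x}
  u_y = 2 A y + C e^{y}
  u_x = B e^{x}
Term by term:
  cos(y)·u_xx = B e^{x} \cos{\left(y \right)}
  y**2·u_y = 2 A y^{3} + C y^{2} e^{y}
  exp(x)·u_x = B e^{2 x}
So the left-hand side equals
  2 A y^{3} + B e^{2 x} + B e^{x} \cos{\left(y \right)} + C y^{2} e^{y}
This must equal f(x, y) identically; expanded, f = - 2 y^{3} - y^{2} e^{y} + 2 e^{2 x} + 2 e^{x} \cos{\left(y \right)}.
Matching coefficients of the independent functions:
  [y^{3}]:  2 A = -2
  [y^{2} e^{y}]:  C = -1
  [e^{x} \cos{\left(y \right)}, e^{2 x}]:  B = 2
Solving: A = -1, B = 2, C = -1.
Check against the point condition:
  u(0, 0) = 1  ⟹  B + C = 1  ✓
Hence u(x, y) = - y^{2} + 2 e^{x} - e^{y}.

Answer: u(x, y) = - y^{2} + 2 e^{x} - e^{y}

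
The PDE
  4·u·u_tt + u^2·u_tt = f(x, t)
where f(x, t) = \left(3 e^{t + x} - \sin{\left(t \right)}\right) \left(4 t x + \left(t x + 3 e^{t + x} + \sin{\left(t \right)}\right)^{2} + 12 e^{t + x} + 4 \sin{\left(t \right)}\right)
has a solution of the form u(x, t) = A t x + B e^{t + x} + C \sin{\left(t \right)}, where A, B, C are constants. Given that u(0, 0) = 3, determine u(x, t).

Substitute the ansatz u = A t x + B e^{t + x} + C \sin{\left(t \right)} into the left-hand side.
Derivatives of the ansatz:
  u_tt = B e^{t} e^{x} - C \sin{\left(t \right)}
Term by term:
  4·u·u_tt = 4 A B t x e^{t} e^{x} - 4 A C t x \sin{\left(t \right)} + 4 B^{2} e^{2 t} e^{2 x} - 4 C^{2} \sin^{2}{\left(t \right)}
  u^2·u_tt = A^{2} B t^{2} x^{2} e^{t} e^{x} - A^{2} C t^{2} x^{2} \sin{\left(t \right)} + 2 A B^{2} t x e^{2 t} e^{2 x} - 2 A C^{2} t x \sin^{2}{\left(t \right)} + B^{3} e^{3 t} e^{3 x} + B^{2} C e^{2 t} e^{2 x} \sin{\left(t \right)} - B C^{2} e^{t} e^{x} \sin^{2}{\left(t \right)} - C^{3} \sin^{3}{\left(t \right)}
So the left-hand side equals
  A^{2} B t^{2} x^{2} e^{t} e^{x} - A^{2} C t^{2} x^{2} \sin{\left(t \right)} + 2 A B^{2} t x e^{2 t} e^{2 x} + 4 A B t x e^{t} e^{x} - 2 A C^{2} t x \sin^{2}{\left(t \right)} - 4 A C t x \sin{\left(t \right)} + B^{3} e^{3 t} e^{3 x} + B^{2} C e^{2 t} e^{2 x} \sin{\left(t \right)} + 4 B^{2} e^{2 t} e^{2 x} - B C^{2} e^{t} e^{x} \sin^{2}{\left(t \right)} - C^{3} \sin^{3}{\left(t \right)} - 4 C^{2} \sin^{2}{\left(t \right)}
This must equal f(x, t) identically; expanded, f = 3 t^{2} x^{2} e^{t} e^{x} - t^{2} x^{2} \sin{\left(t \right)} + 18 t x e^{2 t} e^{2 x} + 12 t x e^{t} e^{x} - 2 t x \sin^{2}{\left(t \right)} - 4 t x \sin{\left(t \right)} + 27 e^{3 t} e^{3 x} + 9 e^{2 t} e^{2 x} \sin{\left(t \right)} + 36 e^{2 t} e^{2 x} - 3 e^{t} e^{x} \sin^{2}{\left(t \right)} - \sin^{3}{\left(t \right)} - 4 \sin^{2}{\left(t \right)}.
Matching coefficients of the independent functions:
  [e^{2 t} e^{2 x}]:  4 B^{2} = 36
  [e^{3 t} e^{3 x}]:  B^{3} = 27
  [t x \sin{\left(t \right)}]:  - 4 A C = -4
  [t x \sin^{2}{\left(t \right)}]:  - 2 A C^{2} = -2
  [t^{2} x^{2} \sin{\left(t \right)}]:  - A^{2} C = -1
  [e^{t} e^{x} \sin^{2}{\left(t \right)}]:  - B C^{2} = -3
  [e^{2 t} e^{2 x} \sin{\left(t \right)}]:  B^{2} C = 9
  [t x e^{t} e^{x}]:  4 A B = 12
  [t x e^{2 t} e^{2 x}]:  2 A B^{2} = 18
  [t^{2} x^{2} e^{t} e^{x}]:  A^{2} B = 3
  [\sin^{2}{\left(t \right)}]:  - 4 C^{2} = -4
  [\sin^{3}{\left(t \right)}]:  - C^{3} = -1
Solving: A = 1, B = 3, C = 1.
Check against the point condition:
  u(0, 0) = 3  ⟹  B = 3  ✓
Hence u(x, t) = t x + 3 e^{t + x} + \sin{\left(t \right)}.

Answer: u(x, t) = t x + 3 e^{t + x} + \sin{\left(t \right)}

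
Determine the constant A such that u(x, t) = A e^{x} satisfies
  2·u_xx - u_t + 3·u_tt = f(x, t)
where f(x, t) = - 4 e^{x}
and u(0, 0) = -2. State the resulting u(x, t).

Substitute the ansatz u = A e^{x} into the left-hand side.
Derivatives of the ansatz:
  u_xx = A e^{x}
  u_t = 0
  u_tt = 0
Term by term:
  2·u_xx = 2 A e^{x}
  -u_t = 0
  3·u_tt = 0
So the left-hand side equals
  2 A e^{x}
This must equal f(x, t) = - 4 e^{x} identically.
Matching coefficients of the independent functions:
  [e^{x}]:  2 A = -4
Solving: A = -2.
Check against the point condition:
  u(0, 0) = -2  ⟹  A = -2  ✓
Hence u(x, t) = - 2 e^{x}.

Answer: u(x, t) = - 2 e^{x}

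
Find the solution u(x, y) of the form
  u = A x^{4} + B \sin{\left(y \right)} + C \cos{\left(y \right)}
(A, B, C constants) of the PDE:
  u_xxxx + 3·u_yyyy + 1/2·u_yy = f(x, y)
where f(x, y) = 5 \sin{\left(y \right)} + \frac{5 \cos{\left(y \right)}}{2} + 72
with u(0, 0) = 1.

Substitute the ansatz u = A x^{4} + B \sin{\left(y \right)} + C \cos{\left(y \right)} into the left-hand side.
Derivatives of the ansatz:
  u_xxxx = 24 A
  u_yyyy = B \sin{\left(y \right)} + C \cos{\left(y \right)}
  u_yy = - B \sin{\left(y \right)} - C \cos{\left(y \right)}
Term by term:
  u_xxxx = 24 A
  3·u_yyyy = 3 B \sin{\left(y \right)} + 3 C \cos{\left(y \right)}
  1/2·u_yy = - \frac{B \sin{\left(y \right)}}{2} - \frac{C \cos{\left(y \right)}}{2}
So the left-hand side equals
  24 A + \frac{5 B \sin{\left(y \right)}}{2} + \frac{5 C \cos{\left(y \right)}}{2}
This must equal f(x, y) = 5 \sin{\left(y \right)} + \frac{5 \cos{\left(y \right)}}{2} + 72 identically.
Matching coefficients of the independent functions:
  [constant term]:  24 A = 72
  [\sin{\left(y \right)}]:  \frac{5 B}{2} = 5
  [\cos{\left(y \right)}]:  \frac{5 C}{2} = \frac{5}{2}
Solving: A = 3, B = 2, C = 1.
Check against the point condition:
  u(0, 0) = 1  ⟹  C = 1  ✓
Hence u(x, y) = 3 x^{4} + 2 \sin{\left(y \right)} + \cos{\left(y \right)}.

Answer: u(x, y) = 3 x^{4} + 2 \sin{\left(y \right)} + \cos{\left(y \right)}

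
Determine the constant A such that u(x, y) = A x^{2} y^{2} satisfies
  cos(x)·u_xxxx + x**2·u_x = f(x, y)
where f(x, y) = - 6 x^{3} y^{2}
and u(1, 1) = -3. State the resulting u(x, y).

Substitute the ansatz u = A x^{2} y^{2} into the left-hand side.
Derivatives of the ansatz:
  u_xxxx = 0
  u_x = 2 A x y^{2}
Term by term:
  cos(x)·u_xxxx = 0
  x**2·u_x = 2 A x^{3} y^{2}
So the left-hand side equals
  2 A x^{3} y^{2}
This must equal f(x, y) = - 6 x^{3} y^{2} identically.
Matching coefficients of the independent functions:
  [x^{3} y^{2}]:  2 A = -6
Solving: A = -3.
Check against the point condition:
  u(1, 1) = -3  ⟹  A = -3  ✓
Hence u(x, y) = - 3 x^{2} y^{2}.

Answer: u(x, y) = - 3 x^{2} y^{2}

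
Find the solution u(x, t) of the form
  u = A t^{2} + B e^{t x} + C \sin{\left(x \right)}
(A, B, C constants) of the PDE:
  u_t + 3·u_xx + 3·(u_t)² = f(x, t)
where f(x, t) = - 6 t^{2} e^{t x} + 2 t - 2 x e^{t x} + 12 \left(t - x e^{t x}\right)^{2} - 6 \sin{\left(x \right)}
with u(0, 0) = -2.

Answer: u(x, t) = t^{2} - 2 e^{t x} + 2 \sin{\left(x \right)}

Derivation:
Substitute the ansatz u = A t^{2} + B e^{t x} + C \sin{\left(x \right)} into the left-hand side.
Derivatives of the ansatz:
  u_t = 2 A t + B x e^{t x}
  u_xx = B t^{2} e^{t x} - C \sin{\left(x \right)}
Term by term:
  u_t = 2 A t + B x e^{t x}
  3·u_xx = 3 B t^{2} e^{t x} - 3 C \sin{\left(x \right)}
  3·(u_t)² = 12 A^{2} t^{2} + 12 A B t x e^{t x} + 3 B^{2} x^{2} e^{2 t x}
So the left-hand side equals
  12 A^{2} t^{2} + 12 A B t x e^{t x} + 2 A t + 3 B^{2} x^{2} e^{2 t x} + 3 B t^{2} e^{t x} + B x e^{t x} - 3 C \sin{\left(x \right)}
This must equal f(x, t) identically; expanded, f = - 6 t^{2} e^{t x} + 12 t^{2} - 24 t x e^{t x} + 2 t + 12 x^{2} e^{2 t x} - 2 x e^{t x} - 6 \sin{\left(x \right)}.
Matching coefficients of the independent functions:
  [t]:  2 A = 2
  [t^{2}]:  12 A^{2} = 12
  [t^{2} e^{t x}]:  3 B = -6
  [x e^{t x}]:  B = -2
  [x^{2} e^{2 t x}]:  3 B^{2} = 12
  [t x e^{t x}]:  12 A B = -24
  [\sin{\left(x \right)}]:  - 3 C = -6
Solving: A = 1, B = -2, C = 2.
Check against the point condition:
  u(0, 0) = -2  ⟹  B = -2  ✓
Hence u(x, t) = t^{2} - 2 e^{t x} + 2 \sin{\left(x \right)}.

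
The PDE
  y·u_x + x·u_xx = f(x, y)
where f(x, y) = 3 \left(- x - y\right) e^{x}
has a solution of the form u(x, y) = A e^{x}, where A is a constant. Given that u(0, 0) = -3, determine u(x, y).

Substitute the ansatz u = A e^{x} into the left-hand side.
Derivatives of the ansatz:
  u_x = A e^{x}
  u_xx = A e^{x}
Term by term:
  y·u_x = A y e^{x}
  x·u_xx = A x e^{x}
So the left-hand side equals
  A x e^{x} + A y e^{x}
This must equal f(x, y) identically; expanded, f = - 3 x e^{x} - 3 y e^{x}.
Matching coefficients of the independent functions:
  [x e^{x}, y e^{x}]:  A = -3
Solving: A = -3.
Check against the point condition:
  u(0, 0) = -3  ⟹  A = -3  ✓
Hence u(x, y) = - 3 e^{x}.

Answer: u(x, y) = - 3 e^{x}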